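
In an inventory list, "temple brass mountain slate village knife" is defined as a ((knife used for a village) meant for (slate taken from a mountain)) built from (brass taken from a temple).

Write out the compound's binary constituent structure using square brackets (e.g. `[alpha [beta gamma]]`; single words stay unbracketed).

[[temple brass] [[mountain slate] [village knife]]]

At the top level: head "knife" (specifically "mountain slate village knife"); modifier "temple brass".
Within "temple brass", the head is "brass" and the modifier is "temple".
Within "mountain slate village knife", the head is "knife" (specifically "village knife") and the modifier is "mountain slate".
Within "mountain slate", the head is "slate" and the modifier is "mountain".
Within "village knife", the head is "knife" and the modifier is "village".
Putting it together: [[temple brass] [[mountain slate] [village knife]]].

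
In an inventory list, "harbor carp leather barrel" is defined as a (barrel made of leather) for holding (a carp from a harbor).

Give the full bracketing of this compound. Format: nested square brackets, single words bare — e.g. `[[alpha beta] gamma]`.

Overall it is a kind of barrel (specifically "leather barrel"); the modifier is "harbor carp".
"harbor carp" → head "carp", modifier "harbor".
"leather barrel" → head "barrel", modifier "leather".
Assembled: [[harbor carp] [leather barrel]].

[[harbor carp] [leather barrel]]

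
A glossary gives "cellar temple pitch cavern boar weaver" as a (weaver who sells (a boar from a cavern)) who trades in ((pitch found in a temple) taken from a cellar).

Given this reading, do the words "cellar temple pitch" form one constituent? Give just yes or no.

The paraphrase groups the words so that "cellar temple pitch" is one unit: it corresponds to a single parenthesized sub-phrase.
The full structure is [[cellar [temple pitch]] [[cavern boar] weaver]], in which [cellar temple pitch] is a constituent.

yes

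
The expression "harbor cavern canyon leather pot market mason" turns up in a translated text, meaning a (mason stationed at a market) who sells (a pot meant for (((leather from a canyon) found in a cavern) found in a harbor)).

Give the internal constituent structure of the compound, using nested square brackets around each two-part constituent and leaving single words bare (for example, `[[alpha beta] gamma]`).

[[[harbor [cavern [canyon leather]]] pot] [market mason]]

Overall it is a kind of mason (specifically "market mason"); the modifier is "harbor cavern canyon leather pot".
Within "harbor cavern canyon leather pot", the head is "pot" and the modifier is "harbor cavern canyon leather".
Within "harbor cavern canyon leather", the head is "leather" (specifically "cavern canyon leather") and the modifier is "harbor".
Within "cavern canyon leather", the head is "leather" (specifically "canyon leather") and the modifier is "cavern".
Within "canyon leather", the head is "leather" and the modifier is "canyon".
Within "market mason", the head is "mason" and the modifier is "market".
So the structure is [[[harbor [cavern [canyon leather]]] pot] [market mason]].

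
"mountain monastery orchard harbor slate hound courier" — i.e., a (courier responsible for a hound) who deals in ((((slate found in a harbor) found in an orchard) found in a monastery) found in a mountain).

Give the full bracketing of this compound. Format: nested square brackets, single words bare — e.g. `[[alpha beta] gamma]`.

[[mountain [monastery [orchard [harbor slate]]]] [hound courier]]

Overall it is a kind of courier (specifically "hound courier"); the modifier is "mountain monastery orchard harbor slate".
Within "mountain monastery orchard harbor slate", the head is "slate" (specifically "monastery orchard harbor slate") and the modifier is "mountain".
Within "monastery orchard harbor slate", the head is "slate" (specifically "orchard harbor slate") and the modifier is "monastery".
Within "orchard harbor slate", the head is "slate" (specifically "harbor slate") and the modifier is "orchard".
Within "harbor slate", the head is "slate" and the modifier is "harbor".
Within "hound courier", the head is "courier" and the modifier is "hound".
Assembled: [[mountain [monastery [orchard [harbor slate]]]] [hound courier]].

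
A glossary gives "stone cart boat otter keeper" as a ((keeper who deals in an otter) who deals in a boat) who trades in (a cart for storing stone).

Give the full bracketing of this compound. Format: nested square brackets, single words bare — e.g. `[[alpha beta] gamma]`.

The outermost head in the paraphrase is "keeper" (specifically "boat otter keeper"), modified by "stone cart".
Within "stone cart", the head is "cart" and the modifier is "stone".
Within "boat otter keeper", the head is "keeper" (specifically "otter keeper") and the modifier is "boat".
Within "otter keeper", the head is "keeper" and the modifier is "otter".
Assembled: [[stone cart] [boat [otter keeper]]].

[[stone cart] [boat [otter keeper]]]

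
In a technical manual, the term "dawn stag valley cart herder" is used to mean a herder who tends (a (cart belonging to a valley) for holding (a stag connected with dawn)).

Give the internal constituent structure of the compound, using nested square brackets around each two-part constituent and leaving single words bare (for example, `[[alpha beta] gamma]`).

[[[dawn stag] [valley cart]] herder]

Overall it is a kind of herder; the modifier is "dawn stag valley cart".
Inside "dawn stag valley cart": head "cart" (specifically "valley cart"), modifier "dawn stag".
Inside "dawn stag": head "stag", modifier "dawn".
Inside "valley cart": head "cart", modifier "valley".
Putting it together: [[[dawn stag] [valley cart]] herder].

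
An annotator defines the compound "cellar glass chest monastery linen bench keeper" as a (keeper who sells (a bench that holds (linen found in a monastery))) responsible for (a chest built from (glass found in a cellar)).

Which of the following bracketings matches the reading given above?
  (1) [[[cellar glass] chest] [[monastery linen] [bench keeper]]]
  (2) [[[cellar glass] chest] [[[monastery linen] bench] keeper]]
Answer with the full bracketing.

[[[cellar glass] chest] [[[monastery linen] bench] keeper]]

The paraphrase's head is the "keeper" part ("monastery linen bench keeper"); its modifier is "cellar glass chest".
That top-level split, carried through the inner groups, gives [[[cellar glass] chest] [[[monastery linen] bench] keeper]].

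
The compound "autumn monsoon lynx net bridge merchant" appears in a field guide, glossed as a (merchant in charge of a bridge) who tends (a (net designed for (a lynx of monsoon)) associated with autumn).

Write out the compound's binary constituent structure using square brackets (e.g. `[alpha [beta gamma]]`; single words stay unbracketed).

Overall it is a kind of merchant (specifically "bridge merchant"); the modifier is "autumn monsoon lynx net".
Within "autumn monsoon lynx net", the head is "net" (specifically "monsoon lynx net") and the modifier is "autumn".
Within "monsoon lynx net", the head is "net" and the modifier is "monsoon lynx".
Within "monsoon lynx", the head is "lynx" and the modifier is "monsoon".
Within "bridge merchant", the head is "merchant" and the modifier is "bridge".
So the structure is [[autumn [[monsoon lynx] net]] [bridge merchant]].

[[autumn [[monsoon lynx] net]] [bridge merchant]]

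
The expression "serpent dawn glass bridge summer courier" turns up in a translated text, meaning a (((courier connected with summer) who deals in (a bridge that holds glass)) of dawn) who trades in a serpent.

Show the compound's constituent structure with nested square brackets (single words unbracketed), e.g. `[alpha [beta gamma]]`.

At the top level: head "courier" (specifically "dawn glass bridge summer courier"); modifier "serpent".
Inside "dawn glass bridge summer courier": head "courier" (specifically "glass bridge summer courier"), modifier "dawn".
Inside "glass bridge summer courier": head "courier" (specifically "summer courier"), modifier "glass bridge".
Inside "glass bridge": head "bridge", modifier "glass".
Inside "summer courier": head "courier", modifier "summer".
Assembled: [serpent [dawn [[glass bridge] [summer courier]]]].

[serpent [dawn [[glass bridge] [summer courier]]]]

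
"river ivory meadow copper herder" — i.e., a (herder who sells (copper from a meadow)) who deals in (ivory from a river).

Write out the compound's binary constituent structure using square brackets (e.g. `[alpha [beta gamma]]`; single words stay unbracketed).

[[river ivory] [[meadow copper] herder]]

Overall it is a kind of herder (specifically "meadow copper herder"); the modifier is "river ivory".
Within "river ivory", the head is "ivory" and the modifier is "river".
Within "meadow copper herder", the head is "herder" and the modifier is "meadow copper".
Within "meadow copper", the head is "copper" and the modifier is "meadow".
Putting it together: [[river ivory] [[meadow copper] herder]].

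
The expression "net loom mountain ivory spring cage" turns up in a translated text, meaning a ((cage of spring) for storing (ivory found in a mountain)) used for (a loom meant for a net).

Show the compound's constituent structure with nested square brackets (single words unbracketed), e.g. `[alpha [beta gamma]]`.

Overall it is a kind of cage (specifically "mountain ivory spring cage"); the modifier is "net loom".
Within "net loom", the head is "loom" and the modifier is "net".
Within "mountain ivory spring cage", the head is "cage" (specifically "spring cage") and the modifier is "mountain ivory".
Within "mountain ivory", the head is "ivory" and the modifier is "mountain".
Within "spring cage", the head is "cage" and the modifier is "spring".
Putting it together: [[net loom] [[mountain ivory] [spring cage]]].

[[net loom] [[mountain ivory] [spring cage]]]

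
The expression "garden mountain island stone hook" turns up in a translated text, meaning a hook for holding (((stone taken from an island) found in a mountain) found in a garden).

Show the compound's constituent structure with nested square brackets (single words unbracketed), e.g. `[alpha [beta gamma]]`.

The outermost head in the paraphrase is "hook", modified by "garden mountain island stone".
Within "garden mountain island stone", the head is "stone" (specifically "mountain island stone") and the modifier is "garden".
Within "mountain island stone", the head is "stone" (specifically "island stone") and the modifier is "mountain".
Within "island stone", the head is "stone" and the modifier is "island".
Assembled: [[garden [mountain [island stone]]] hook].

[[garden [mountain [island stone]]] hook]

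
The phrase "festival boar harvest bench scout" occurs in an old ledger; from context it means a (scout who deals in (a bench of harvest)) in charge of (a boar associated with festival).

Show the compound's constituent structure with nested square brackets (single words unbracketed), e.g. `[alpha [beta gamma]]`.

The outermost head in the paraphrase is "scout" (specifically "harvest bench scout"), modified by "festival boar".
Within "festival boar", the head is "boar" and the modifier is "festival".
Within "harvest bench scout", the head is "scout" and the modifier is "harvest bench".
Within "harvest bench", the head is "bench" and the modifier is "harvest".
Putting it together: [[festival boar] [[harvest bench] scout]].

[[festival boar] [[harvest bench] scout]]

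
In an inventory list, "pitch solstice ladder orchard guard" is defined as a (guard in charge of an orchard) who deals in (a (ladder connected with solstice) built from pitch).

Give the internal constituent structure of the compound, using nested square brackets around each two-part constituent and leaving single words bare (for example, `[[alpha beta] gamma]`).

[[pitch [solstice ladder]] [orchard guard]]

Whole compound: head "guard" (specifically "orchard guard"), modifier "pitch solstice ladder".
Within "pitch solstice ladder", the head is "ladder" (specifically "solstice ladder") and the modifier is "pitch".
Within "solstice ladder", the head is "ladder" and the modifier is "solstice".
Within "orchard guard", the head is "guard" and the modifier is "orchard".
So the structure is [[pitch [solstice ladder]] [orchard guard]].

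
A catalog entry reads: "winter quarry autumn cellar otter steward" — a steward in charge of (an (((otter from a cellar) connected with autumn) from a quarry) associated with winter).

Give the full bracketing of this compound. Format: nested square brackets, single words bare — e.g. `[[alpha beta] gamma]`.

[[winter [quarry [autumn [cellar otter]]]] steward]

Whole compound: head "steward", modifier "winter quarry autumn cellar otter".
Within "winter quarry autumn cellar otter", the head is "otter" (specifically "quarry autumn cellar otter") and the modifier is "winter".
Within "quarry autumn cellar otter", the head is "otter" (specifically "autumn cellar otter") and the modifier is "quarry".
Within "autumn cellar otter", the head is "otter" (specifically "cellar otter") and the modifier is "autumn".
Within "cellar otter", the head is "otter" and the modifier is "cellar".
Assembled: [[winter [quarry [autumn [cellar otter]]]] steward].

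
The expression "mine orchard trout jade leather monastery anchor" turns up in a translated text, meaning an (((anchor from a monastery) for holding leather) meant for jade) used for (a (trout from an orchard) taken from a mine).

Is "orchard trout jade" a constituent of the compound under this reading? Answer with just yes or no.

no

The top-level split is [mine orchard trout] [jade leather monastery anchor]; the full structure is [[mine [orchard trout]] [jade [leather [monastery anchor]]]].
"orchard trout jade" straddles a constituent boundary, so it is not a single unit.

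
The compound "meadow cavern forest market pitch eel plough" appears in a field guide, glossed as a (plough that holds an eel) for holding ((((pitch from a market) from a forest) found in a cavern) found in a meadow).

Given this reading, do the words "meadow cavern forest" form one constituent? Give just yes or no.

The top-level split is [meadow cavern forest market pitch] [eel plough]; the full structure is [[meadow [cavern [forest [market pitch]]]] [eel plough]].
"meadow cavern forest" straddles a constituent boundary, so it is not a single unit.

no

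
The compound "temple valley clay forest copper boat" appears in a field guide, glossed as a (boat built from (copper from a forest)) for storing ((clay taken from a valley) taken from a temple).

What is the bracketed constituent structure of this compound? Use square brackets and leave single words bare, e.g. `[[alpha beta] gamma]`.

[[temple [valley clay]] [[forest copper] boat]]

Whole compound: head "boat" (specifically "forest copper boat"), modifier "temple valley clay".
Within "temple valley clay", the head is "clay" (specifically "valley clay") and the modifier is "temple".
Within "valley clay", the head is "clay" and the modifier is "valley".
Within "forest copper boat", the head is "boat" and the modifier is "forest copper".
Within "forest copper", the head is "copper" and the modifier is "forest".
Assembled: [[temple [valley clay]] [[forest copper] boat]].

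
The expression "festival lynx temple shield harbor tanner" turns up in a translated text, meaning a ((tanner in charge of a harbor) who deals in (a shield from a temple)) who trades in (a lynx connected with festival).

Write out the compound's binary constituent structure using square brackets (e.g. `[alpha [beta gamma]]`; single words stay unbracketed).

Overall it is a kind of tanner (specifically "temple shield harbor tanner"); the modifier is "festival lynx".
"festival lynx" → head "lynx", modifier "festival".
"temple shield harbor tanner" → head "tanner" (specifically "harbor tanner"), modifier "temple shield".
"temple shield" → head "shield", modifier "temple".
"harbor tanner" → head "tanner", modifier "harbor".
So the structure is [[festival lynx] [[temple shield] [harbor tanner]]].

[[festival lynx] [[temple shield] [harbor tanner]]]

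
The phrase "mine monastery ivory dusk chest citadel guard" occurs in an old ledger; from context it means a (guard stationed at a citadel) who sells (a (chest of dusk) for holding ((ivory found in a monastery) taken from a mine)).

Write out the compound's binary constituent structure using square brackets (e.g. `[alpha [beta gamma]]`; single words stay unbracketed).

[[[mine [monastery ivory]] [dusk chest]] [citadel guard]]

At the top level: head "guard" (specifically "citadel guard"); modifier "mine monastery ivory dusk chest".
Inside "mine monastery ivory dusk chest": head "chest" (specifically "dusk chest"), modifier "mine monastery ivory".
Inside "mine monastery ivory": head "ivory" (specifically "monastery ivory"), modifier "mine".
Inside "monastery ivory": head "ivory", modifier "monastery".
Inside "dusk chest": head "chest", modifier "dusk".
Inside "citadel guard": head "guard", modifier "citadel".
Putting it together: [[[mine [monastery ivory]] [dusk chest]] [citadel guard]].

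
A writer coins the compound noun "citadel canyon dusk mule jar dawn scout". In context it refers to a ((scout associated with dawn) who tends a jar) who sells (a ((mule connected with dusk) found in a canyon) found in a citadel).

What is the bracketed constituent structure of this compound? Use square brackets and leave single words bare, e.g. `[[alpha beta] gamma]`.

Overall it is a kind of scout (specifically "jar dawn scout"); the modifier is "citadel canyon dusk mule".
"citadel canyon dusk mule" → head "mule" (specifically "canyon dusk mule"), modifier "citadel".
"canyon dusk mule" → head "mule" (specifically "dusk mule"), modifier "canyon".
"dusk mule" → head "mule", modifier "dusk".
"jar dawn scout" → head "scout" (specifically "dawn scout"), modifier "jar".
"dawn scout" → head "scout", modifier "dawn".
Assembled: [[citadel [canyon [dusk mule]]] [jar [dawn scout]]].

[[citadel [canyon [dusk mule]]] [jar [dawn scout]]]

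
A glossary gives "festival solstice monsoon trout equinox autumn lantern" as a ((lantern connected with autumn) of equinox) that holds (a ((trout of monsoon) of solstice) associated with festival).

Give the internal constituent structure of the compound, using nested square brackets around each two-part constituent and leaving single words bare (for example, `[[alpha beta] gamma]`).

At the top level: head "lantern" (specifically "equinox autumn lantern"); modifier "festival solstice monsoon trout".
"festival solstice monsoon trout" → head "trout" (specifically "solstice monsoon trout"), modifier "festival".
"solstice monsoon trout" → head "trout" (specifically "monsoon trout"), modifier "solstice".
"monsoon trout" → head "trout", modifier "monsoon".
"equinox autumn lantern" → head "lantern" (specifically "autumn lantern"), modifier "equinox".
"autumn lantern" → head "lantern", modifier "autumn".
Assembled: [[festival [solstice [monsoon trout]]] [equinox [autumn lantern]]].

[[festival [solstice [monsoon trout]]] [equinox [autumn lantern]]]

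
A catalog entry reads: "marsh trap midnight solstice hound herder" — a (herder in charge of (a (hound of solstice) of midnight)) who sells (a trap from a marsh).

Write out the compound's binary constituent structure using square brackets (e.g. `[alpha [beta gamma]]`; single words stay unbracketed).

[[marsh trap] [[midnight [solstice hound]] herder]]

At the top level: head "herder" (specifically "midnight solstice hound herder"); modifier "marsh trap".
Within "marsh trap", the head is "trap" and the modifier is "marsh".
Within "midnight solstice hound herder", the head is "herder" and the modifier is "midnight solstice hound".
Within "midnight solstice hound", the head is "hound" (specifically "solstice hound") and the modifier is "midnight".
Within "solstice hound", the head is "hound" and the modifier is "solstice".
Assembled: [[marsh trap] [[midnight [solstice hound]] herder]].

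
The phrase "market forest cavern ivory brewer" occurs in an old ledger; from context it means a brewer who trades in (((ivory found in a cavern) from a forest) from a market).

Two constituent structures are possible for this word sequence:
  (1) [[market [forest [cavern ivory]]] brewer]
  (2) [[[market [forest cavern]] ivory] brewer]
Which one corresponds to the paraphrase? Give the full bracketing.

The paraphrase's head is the "brewer" part ("brewer"); its modifier is "market forest cavern ivory".
That top-level split, carried through the inner groups, gives [[market [forest [cavern ivory]]] brewer].

[[market [forest [cavern ivory]]] brewer]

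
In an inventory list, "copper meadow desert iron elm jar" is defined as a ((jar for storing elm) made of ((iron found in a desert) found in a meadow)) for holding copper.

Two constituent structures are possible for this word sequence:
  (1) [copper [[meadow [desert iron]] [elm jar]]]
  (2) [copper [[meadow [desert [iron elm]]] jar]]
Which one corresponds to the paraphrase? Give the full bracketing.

The paraphrase's head is the "jar" part ("meadow desert iron elm jar"); its modifier is "copper".
That top-level split, carried through the inner groups, gives [copper [[meadow [desert iron]] [elm jar]]].

[copper [[meadow [desert iron]] [elm jar]]]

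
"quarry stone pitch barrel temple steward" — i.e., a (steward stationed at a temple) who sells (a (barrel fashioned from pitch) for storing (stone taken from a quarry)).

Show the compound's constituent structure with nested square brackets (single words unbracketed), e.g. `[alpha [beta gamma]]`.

[[[quarry stone] [pitch barrel]] [temple steward]]

Whole compound: head "steward" (specifically "temple steward"), modifier "quarry stone pitch barrel".
Within "quarry stone pitch barrel", the head is "barrel" (specifically "pitch barrel") and the modifier is "quarry stone".
Within "quarry stone", the head is "stone" and the modifier is "quarry".
Within "pitch barrel", the head is "barrel" and the modifier is "pitch".
Within "temple steward", the head is "steward" and the modifier is "temple".
Putting it together: [[[quarry stone] [pitch barrel]] [temple steward]].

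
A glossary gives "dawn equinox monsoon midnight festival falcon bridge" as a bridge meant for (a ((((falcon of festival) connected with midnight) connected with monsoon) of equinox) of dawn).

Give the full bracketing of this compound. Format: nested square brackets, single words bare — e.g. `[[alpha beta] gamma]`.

[[dawn [equinox [monsoon [midnight [festival falcon]]]]] bridge]

The outermost head in the paraphrase is "bridge", modified by "dawn equinox monsoon midnight festival falcon".
Within "dawn equinox monsoon midnight festival falcon", the head is "falcon" (specifically "equinox monsoon midnight festival falcon") and the modifier is "dawn".
Within "equinox monsoon midnight festival falcon", the head is "falcon" (specifically "monsoon midnight festival falcon") and the modifier is "equinox".
Within "monsoon midnight festival falcon", the head is "falcon" (specifically "midnight festival falcon") and the modifier is "monsoon".
Within "midnight festival falcon", the head is "falcon" (specifically "festival falcon") and the modifier is "midnight".
Within "festival falcon", the head is "falcon" and the modifier is "festival".
Putting it together: [[dawn [equinox [monsoon [midnight [festival falcon]]]]] bridge].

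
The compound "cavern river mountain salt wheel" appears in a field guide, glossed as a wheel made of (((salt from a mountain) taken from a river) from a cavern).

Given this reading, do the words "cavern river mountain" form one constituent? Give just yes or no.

The top-level split is [cavern river mountain salt] [wheel]; the full structure is [[cavern [river [mountain salt]]] wheel].
"cavern river mountain" straddles a constituent boundary, so it is not a single unit.

no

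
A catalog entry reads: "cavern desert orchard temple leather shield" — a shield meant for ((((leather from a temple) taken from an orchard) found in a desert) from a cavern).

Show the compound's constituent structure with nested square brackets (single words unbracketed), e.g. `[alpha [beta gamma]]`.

[[cavern [desert [orchard [temple leather]]]] shield]

The outermost head in the paraphrase is "shield", modified by "cavern desert orchard temple leather".
Inside "cavern desert orchard temple leather": head "leather" (specifically "desert orchard temple leather"), modifier "cavern".
Inside "desert orchard temple leather": head "leather" (specifically "orchard temple leather"), modifier "desert".
Inside "orchard temple leather": head "leather" (specifically "temple leather"), modifier "orchard".
Inside "temple leather": head "leather", modifier "temple".
Putting it together: [[cavern [desert [orchard [temple leather]]]] shield].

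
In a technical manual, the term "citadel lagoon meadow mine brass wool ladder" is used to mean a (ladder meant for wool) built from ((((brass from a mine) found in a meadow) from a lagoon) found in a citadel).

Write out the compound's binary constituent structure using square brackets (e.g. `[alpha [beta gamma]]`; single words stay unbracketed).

[[citadel [lagoon [meadow [mine brass]]]] [wool ladder]]

Whole compound: head "ladder" (specifically "wool ladder"), modifier "citadel lagoon meadow mine brass".
Within "citadel lagoon meadow mine brass", the head is "brass" (specifically "lagoon meadow mine brass") and the modifier is "citadel".
Within "lagoon meadow mine brass", the head is "brass" (specifically "meadow mine brass") and the modifier is "lagoon".
Within "meadow mine brass", the head is "brass" (specifically "mine brass") and the modifier is "meadow".
Within "mine brass", the head is "brass" and the modifier is "mine".
Within "wool ladder", the head is "ladder" and the modifier is "wool".
Putting it together: [[citadel [lagoon [meadow [mine brass]]]] [wool ladder]].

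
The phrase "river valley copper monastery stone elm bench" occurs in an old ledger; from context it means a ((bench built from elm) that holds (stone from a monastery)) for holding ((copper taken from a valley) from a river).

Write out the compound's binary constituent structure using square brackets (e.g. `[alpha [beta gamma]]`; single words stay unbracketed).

[[river [valley copper]] [[monastery stone] [elm bench]]]

Whole compound: head "bench" (specifically "monastery stone elm bench"), modifier "river valley copper".
Inside "river valley copper": head "copper" (specifically "valley copper"), modifier "river".
Inside "valley copper": head "copper", modifier "valley".
Inside "monastery stone elm bench": head "bench" (specifically "elm bench"), modifier "monastery stone".
Inside "monastery stone": head "stone", modifier "monastery".
Inside "elm bench": head "bench", modifier "elm".
Assembled: [[river [valley copper]] [[monastery stone] [elm bench]]].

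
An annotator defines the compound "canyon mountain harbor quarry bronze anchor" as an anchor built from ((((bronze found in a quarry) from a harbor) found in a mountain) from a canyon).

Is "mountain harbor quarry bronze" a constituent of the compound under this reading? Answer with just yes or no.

The paraphrase groups the words so that "mountain harbor quarry bronze" is one unit: it corresponds to a single parenthesized sub-phrase.
The full structure is [[canyon [mountain [harbor [quarry bronze]]]] anchor], in which [mountain harbor quarry bronze] is a constituent.

yes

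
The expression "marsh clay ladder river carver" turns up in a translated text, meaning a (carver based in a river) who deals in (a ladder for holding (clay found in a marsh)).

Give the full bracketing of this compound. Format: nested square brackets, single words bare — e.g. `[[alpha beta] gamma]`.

[[[marsh clay] ladder] [river carver]]

Whole compound: head "carver" (specifically "river carver"), modifier "marsh clay ladder".
Inside "marsh clay ladder": head "ladder", modifier "marsh clay".
Inside "marsh clay": head "clay", modifier "marsh".
Inside "river carver": head "carver", modifier "river".
So the structure is [[[marsh clay] ladder] [river carver]].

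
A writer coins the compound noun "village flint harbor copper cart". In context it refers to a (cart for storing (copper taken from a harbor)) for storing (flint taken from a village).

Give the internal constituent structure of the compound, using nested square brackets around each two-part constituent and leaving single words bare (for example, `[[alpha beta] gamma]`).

[[village flint] [[harbor copper] cart]]

Overall it is a kind of cart (specifically "harbor copper cart"); the modifier is "village flint".
Inside "village flint": head "flint", modifier "village".
Inside "harbor copper cart": head "cart", modifier "harbor copper".
Inside "harbor copper": head "copper", modifier "harbor".
Putting it together: [[village flint] [[harbor copper] cart]].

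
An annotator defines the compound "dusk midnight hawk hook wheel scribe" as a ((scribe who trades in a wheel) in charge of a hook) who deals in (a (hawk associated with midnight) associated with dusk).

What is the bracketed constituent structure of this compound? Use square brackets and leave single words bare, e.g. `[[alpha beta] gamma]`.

Whole compound: head "scribe" (specifically "hook wheel scribe"), modifier "dusk midnight hawk".
Within "dusk midnight hawk", the head is "hawk" (specifically "midnight hawk") and the modifier is "dusk".
Within "midnight hawk", the head is "hawk" and the modifier is "midnight".
Within "hook wheel scribe", the head is "scribe" (specifically "wheel scribe") and the modifier is "hook".
Within "wheel scribe", the head is "scribe" and the modifier is "wheel".
Assembled: [[dusk [midnight hawk]] [hook [wheel scribe]]].

[[dusk [midnight hawk]] [hook [wheel scribe]]]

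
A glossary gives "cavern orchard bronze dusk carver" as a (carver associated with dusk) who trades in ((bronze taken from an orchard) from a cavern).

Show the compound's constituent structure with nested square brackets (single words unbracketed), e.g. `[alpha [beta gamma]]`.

[[cavern [orchard bronze]] [dusk carver]]

The outermost head in the paraphrase is "carver" (specifically "dusk carver"), modified by "cavern orchard bronze".
"cavern orchard bronze" → head "bronze" (specifically "orchard bronze"), modifier "cavern".
"orchard bronze" → head "bronze", modifier "orchard".
"dusk carver" → head "carver", modifier "dusk".
So the structure is [[cavern [orchard bronze]] [dusk carver]].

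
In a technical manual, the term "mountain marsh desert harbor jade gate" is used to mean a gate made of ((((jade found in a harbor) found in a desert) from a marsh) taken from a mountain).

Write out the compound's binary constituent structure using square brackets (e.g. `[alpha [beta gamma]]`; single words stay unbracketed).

At the top level: head "gate"; modifier "mountain marsh desert harbor jade".
"mountain marsh desert harbor jade" → head "jade" (specifically "marsh desert harbor jade"), modifier "mountain".
"marsh desert harbor jade" → head "jade" (specifically "desert harbor jade"), modifier "marsh".
"desert harbor jade" → head "jade" (specifically "harbor jade"), modifier "desert".
"harbor jade" → head "jade", modifier "harbor".
Putting it together: [[mountain [marsh [desert [harbor jade]]]] gate].

[[mountain [marsh [desert [harbor jade]]]] gate]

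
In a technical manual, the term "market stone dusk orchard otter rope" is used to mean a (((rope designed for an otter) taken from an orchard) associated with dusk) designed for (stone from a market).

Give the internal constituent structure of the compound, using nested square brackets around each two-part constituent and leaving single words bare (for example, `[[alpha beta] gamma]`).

[[market stone] [dusk [orchard [otter rope]]]]

The outermost head in the paraphrase is "rope" (specifically "dusk orchard otter rope"), modified by "market stone".
Inside "market stone": head "stone", modifier "market".
Inside "dusk orchard otter rope": head "rope" (specifically "orchard otter rope"), modifier "dusk".
Inside "orchard otter rope": head "rope" (specifically "otter rope"), modifier "orchard".
Inside "otter rope": head "rope", modifier "otter".
So the structure is [[market stone] [dusk [orchard [otter rope]]]].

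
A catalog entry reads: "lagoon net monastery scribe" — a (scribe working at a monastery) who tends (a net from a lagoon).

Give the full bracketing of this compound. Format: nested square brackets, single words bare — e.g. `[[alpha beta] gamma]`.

At the top level: head "scribe" (specifically "monastery scribe"); modifier "lagoon net".
Within "lagoon net", the head is "net" and the modifier is "lagoon".
Within "monastery scribe", the head is "scribe" and the modifier is "monastery".
Putting it together: [[lagoon net] [monastery scribe]].

[[lagoon net] [monastery scribe]]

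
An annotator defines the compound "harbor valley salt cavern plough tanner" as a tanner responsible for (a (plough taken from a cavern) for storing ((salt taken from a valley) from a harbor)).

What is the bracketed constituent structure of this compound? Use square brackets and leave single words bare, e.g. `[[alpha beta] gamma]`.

Whole compound: head "tanner", modifier "harbor valley salt cavern plough".
Within "harbor valley salt cavern plough", the head is "plough" (specifically "cavern plough") and the modifier is "harbor valley salt".
Within "harbor valley salt", the head is "salt" (specifically "valley salt") and the modifier is "harbor".
Within "valley salt", the head is "salt" and the modifier is "valley".
Within "cavern plough", the head is "plough" and the modifier is "cavern".
So the structure is [[[harbor [valley salt]] [cavern plough]] tanner].

[[[harbor [valley salt]] [cavern plough]] tanner]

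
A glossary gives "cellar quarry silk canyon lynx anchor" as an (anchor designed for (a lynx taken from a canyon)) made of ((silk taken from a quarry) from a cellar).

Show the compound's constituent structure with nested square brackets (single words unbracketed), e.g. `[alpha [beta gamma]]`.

The outermost head in the paraphrase is "anchor" (specifically "canyon lynx anchor"), modified by "cellar quarry silk".
"cellar quarry silk" → head "silk" (specifically "quarry silk"), modifier "cellar".
"quarry silk" → head "silk", modifier "quarry".
"canyon lynx anchor" → head "anchor", modifier "canyon lynx".
"canyon lynx" → head "lynx", modifier "canyon".
So the structure is [[cellar [quarry silk]] [[canyon lynx] anchor]].

[[cellar [quarry silk]] [[canyon lynx] anchor]]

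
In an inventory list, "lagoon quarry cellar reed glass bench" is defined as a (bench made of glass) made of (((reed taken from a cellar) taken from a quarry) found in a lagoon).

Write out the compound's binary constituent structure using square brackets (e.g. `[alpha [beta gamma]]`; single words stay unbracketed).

At the top level: head "bench" (specifically "glass bench"); modifier "lagoon quarry cellar reed".
Inside "lagoon quarry cellar reed": head "reed" (specifically "quarry cellar reed"), modifier "lagoon".
Inside "quarry cellar reed": head "reed" (specifically "cellar reed"), modifier "quarry".
Inside "cellar reed": head "reed", modifier "cellar".
Inside "glass bench": head "bench", modifier "glass".
Putting it together: [[lagoon [quarry [cellar reed]]] [glass bench]].

[[lagoon [quarry [cellar reed]]] [glass bench]]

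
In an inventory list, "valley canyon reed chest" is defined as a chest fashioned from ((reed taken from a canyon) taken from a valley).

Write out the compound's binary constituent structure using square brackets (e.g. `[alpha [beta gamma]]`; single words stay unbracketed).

Overall it is a kind of chest; the modifier is "valley canyon reed".
"valley canyon reed" → head "reed" (specifically "canyon reed"), modifier "valley".
"canyon reed" → head "reed", modifier "canyon".
Assembled: [[valley [canyon reed]] chest].

[[valley [canyon reed]] chest]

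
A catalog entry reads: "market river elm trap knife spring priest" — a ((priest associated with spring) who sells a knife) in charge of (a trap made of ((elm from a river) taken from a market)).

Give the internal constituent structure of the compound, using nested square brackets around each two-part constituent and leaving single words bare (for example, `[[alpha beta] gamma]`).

The outermost head in the paraphrase is "priest" (specifically "knife spring priest"), modified by "market river elm trap".
"market river elm trap" → head "trap", modifier "market river elm".
"market river elm" → head "elm" (specifically "river elm"), modifier "market".
"river elm" → head "elm", modifier "river".
"knife spring priest" → head "priest" (specifically "spring priest"), modifier "knife".
"spring priest" → head "priest", modifier "spring".
So the structure is [[[market [river elm]] trap] [knife [spring priest]]].

[[[market [river elm]] trap] [knife [spring priest]]]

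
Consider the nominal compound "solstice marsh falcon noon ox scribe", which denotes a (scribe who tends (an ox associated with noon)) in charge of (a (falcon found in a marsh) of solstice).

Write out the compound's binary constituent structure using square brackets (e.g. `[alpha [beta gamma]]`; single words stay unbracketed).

[[solstice [marsh falcon]] [[noon ox] scribe]]

Overall it is a kind of scribe (specifically "noon ox scribe"); the modifier is "solstice marsh falcon".
"solstice marsh falcon" → head "falcon" (specifically "marsh falcon"), modifier "solstice".
"marsh falcon" → head "falcon", modifier "marsh".
"noon ox scribe" → head "scribe", modifier "noon ox".
"noon ox" → head "ox", modifier "noon".
Putting it together: [[solstice [marsh falcon]] [[noon ox] scribe]].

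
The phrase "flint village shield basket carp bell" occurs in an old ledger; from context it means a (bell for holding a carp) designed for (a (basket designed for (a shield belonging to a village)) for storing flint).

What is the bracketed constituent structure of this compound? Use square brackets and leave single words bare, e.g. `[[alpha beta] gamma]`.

[[flint [[village shield] basket]] [carp bell]]

At the top level: head "bell" (specifically "carp bell"); modifier "flint village shield basket".
"flint village shield basket" → head "basket" (specifically "village shield basket"), modifier "flint".
"village shield basket" → head "basket", modifier "village shield".
"village shield" → head "shield", modifier "village".
"carp bell" → head "bell", modifier "carp".
Putting it together: [[flint [[village shield] basket]] [carp bell]].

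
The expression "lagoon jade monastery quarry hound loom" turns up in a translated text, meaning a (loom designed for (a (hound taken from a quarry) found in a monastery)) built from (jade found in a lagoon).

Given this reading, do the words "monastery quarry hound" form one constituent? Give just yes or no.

The paraphrase groups the words so that "monastery quarry hound" is one unit: it corresponds to a single parenthesized sub-phrase.
The full structure is [[lagoon jade] [[monastery [quarry hound]] loom]], in which [monastery quarry hound] is a constituent.

yes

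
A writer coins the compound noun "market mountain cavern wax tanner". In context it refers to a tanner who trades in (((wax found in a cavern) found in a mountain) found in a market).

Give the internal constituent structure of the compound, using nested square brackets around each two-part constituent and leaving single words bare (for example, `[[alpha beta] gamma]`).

[[market [mountain [cavern wax]]] tanner]

Whole compound: head "tanner", modifier "market mountain cavern wax".
Inside "market mountain cavern wax": head "wax" (specifically "mountain cavern wax"), modifier "market".
Inside "mountain cavern wax": head "wax" (specifically "cavern wax"), modifier "mountain".
Inside "cavern wax": head "wax", modifier "cavern".
Putting it together: [[market [mountain [cavern wax]]] tanner].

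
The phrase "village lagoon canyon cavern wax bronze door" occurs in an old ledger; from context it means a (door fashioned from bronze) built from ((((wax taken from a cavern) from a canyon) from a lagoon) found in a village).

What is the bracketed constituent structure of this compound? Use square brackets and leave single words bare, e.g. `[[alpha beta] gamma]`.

[[village [lagoon [canyon [cavern wax]]]] [bronze door]]

Whole compound: head "door" (specifically "bronze door"), modifier "village lagoon canyon cavern wax".
"village lagoon canyon cavern wax" → head "wax" (specifically "lagoon canyon cavern wax"), modifier "village".
"lagoon canyon cavern wax" → head "wax" (specifically "canyon cavern wax"), modifier "lagoon".
"canyon cavern wax" → head "wax" (specifically "cavern wax"), modifier "canyon".
"cavern wax" → head "wax", modifier "cavern".
"bronze door" → head "door", modifier "bronze".
So the structure is [[village [lagoon [canyon [cavern wax]]]] [bronze door]].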